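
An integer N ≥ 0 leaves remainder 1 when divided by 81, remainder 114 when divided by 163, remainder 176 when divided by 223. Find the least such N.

The moduli are pairwise coprime; M = 81·163·223 = 2944269.
M/81 = 36349; 36349 ≡ 61 (mod 81); 61·4 ≡ 1, so inverse 4.
M/163 = 18063; 18063 ≡ 133 (mod 163); 133·38 ≡ 1, so inverse 38.
M/223 = 13203; 13203 ≡ 46 (mod 223); 46·160 ≡ 1, so inverse 160.
N ≡ 1·36349·4 + 114·18063·38 + 176·13203·160 = 450190792.
450190792 mod 2944269 = 2661904.

2661904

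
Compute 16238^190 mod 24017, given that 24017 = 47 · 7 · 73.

Mod 47: 16238 ≡ 23; by Fermat, exponent reduces to 190 mod 46 = 6; 23^6 ≡ 36 (mod 47).
Mod 7: 16238 ≡ 5; by Fermat, exponent reduces to 190 mod 6 = 4; 5^4 ≡ 2 (mod 7).
Mod 73: 16238 ≡ 32; by Fermat, exponent reduces to 190 mod 72 = 46; 32^46 ≡ 32 (mod 73).
Combine by CRT: x ≡ 36 (mod 47), x ≡ 2 (mod 7), x ≡ 32 (mod 73) ⇒ x ≡ 835 (mod 24017).

835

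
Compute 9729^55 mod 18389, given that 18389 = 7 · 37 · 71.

5515

Mod 7: 9729 ≡ 6; by Fermat, exponent reduces to 55 mod 6 = 1; 6^1 ≡ 6 (mod 7).
Mod 37: 9729 ≡ 35; by Fermat, exponent reduces to 55 mod 36 = 19; 35^19 ≡ 2 (mod 37).
Mod 71: 9729 ≡ 2; 2^55 ≡ 48 (mod 71).
Combine by CRT: x ≡ 6 (mod 7), x ≡ 2 (mod 37), x ≡ 48 (mod 71) ⇒ x ≡ 5515 (mod 18389).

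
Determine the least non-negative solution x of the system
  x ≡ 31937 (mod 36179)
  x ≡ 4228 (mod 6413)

gcd(36179, 6413) = 121 and 121 | (4228 − 31937), so the pair is consistent; merging gives x ≡ 972591 (mod 1917487), where 1917487 = lcm(36179, 6413).
The solution is unique modulo lcm(36179, 6413) = 1917487.

972591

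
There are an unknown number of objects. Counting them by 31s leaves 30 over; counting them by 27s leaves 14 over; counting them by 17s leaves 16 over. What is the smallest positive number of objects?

From N ≡ 30 (mod 31) write N = 30 + 31t. Substituting into N ≡ 14 (mod 27) gives 31t ≡ 11 (mod 27), and since 4⁻¹ ≡ 7 (mod 27), t ≡ 23. Hence N ≡ 30 + 31·23 = 743 (mod 837).
From N ≡ 743 (mod 837) write N = 743 + 837t. Substituting into N ≡ 16 (mod 17) gives 837t ≡ 4 (mod 17), and since 4⁻¹ ≡ 13 (mod 17), t ≡ 1. Hence N ≡ 743 + 837·1 = 1580 (mod 14229).

1580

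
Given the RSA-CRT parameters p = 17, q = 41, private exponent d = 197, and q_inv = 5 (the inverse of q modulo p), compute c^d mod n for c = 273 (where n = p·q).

137

d_p = d mod (p−1) = 197 mod 16 = 5; d_q = d mod (q−1) = 37.
m₁ = c^(d_p) mod p: c ≡ 1 (mod 17), and 1^5 mod 17 = 1.
m₂ = c^(d_q) mod q: c ≡ 27 (mod 41), and 27^37 mod 41 = 14.
h = q_inv·(m₁ − m₂) mod p = 5·(1 − 14) mod 17 = 3.
m = m₂ + h·q = 14 + 3·41 = 137.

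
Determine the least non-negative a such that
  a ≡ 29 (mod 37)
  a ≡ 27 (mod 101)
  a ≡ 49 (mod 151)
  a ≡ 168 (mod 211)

From a ≡ 29 (mod 37) write a = 29 + 37t. Substituting into a ≡ 27 (mod 101) gives 37t ≡ 99 (mod 101), and since 37⁻¹ ≡ 71 (mod 101), t ≡ 60. Hence a ≡ 29 + 37·60 = 2249 (mod 3737).
From a ≡ 2249 (mod 3737) write a = 2249 + 3737t. Substituting into a ≡ 49 (mod 151) gives 3737t ≡ 65 (mod 151), and since 113⁻¹ ≡ 147 (mod 151), t ≡ 42. Hence a ≡ 2249 + 3737·42 = 159203 (mod 564287).
From a ≡ 159203 (mod 564287) write a = 159203 + 564287t. Substituting into a ≡ 168 (mod 211) gives 564287t ≡ 59 (mod 211), and since 73⁻¹ ≡ 185 (mod 211), t ≡ 154. Hence a ≡ 159203 + 564287·154 = 87059401 (mod 119064557).

87059401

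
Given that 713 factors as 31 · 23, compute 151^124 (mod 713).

Mod 31: 151 ≡ 27; by Fermat, exponent reduces to 124 mod 30 = 4; 27^4 ≡ 8 (mod 31).
Mod 23: 151 ≡ 13; by Fermat, exponent reduces to 124 mod 22 = 14; 13^14 ≡ 12 (mod 23).
Combine by CRT: x ≡ 8 (mod 31), x ≡ 12 (mod 23) ⇒ x ≡ 380 (mod 713).

380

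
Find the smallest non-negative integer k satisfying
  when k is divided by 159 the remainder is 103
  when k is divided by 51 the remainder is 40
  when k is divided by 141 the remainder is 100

gcd(159, 51) = 3 and 3 | (40 − 103), so the pair is consistent; merging gives k ≡ 2488 (mod 2703), where 2703 = lcm(159, 51).
gcd(2703, 141) = 3 and 3 | (100 − 2488), so the pair is consistent; merging gives k ≡ 51142 (mod 127041), where 127041 = lcm(2703, 141).
The solution is unique modulo lcm(159, 51, 141) = 127041.

51142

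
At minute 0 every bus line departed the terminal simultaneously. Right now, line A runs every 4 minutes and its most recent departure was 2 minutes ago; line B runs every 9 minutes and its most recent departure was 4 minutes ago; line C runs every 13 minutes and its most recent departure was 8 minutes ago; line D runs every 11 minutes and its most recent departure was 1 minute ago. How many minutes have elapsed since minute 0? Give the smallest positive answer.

The moduli are pairwise coprime; N = 4·9·13·11 = 5148.
N/4 = 1287; 1287 ≡ 3 (mod 4); 3·3 ≡ 1, so inverse 3.
N/9 = 572; 572 ≡ 5 (mod 9); 5·2 ≡ 1, so inverse 2.
N/13 = 396; 396 ≡ 6 (mod 13); 6·11 ≡ 1, so inverse 11.
N/11 = 468; 468 ≡ 6 (mod 11); 6·2 ≡ 1, so inverse 2.
t ≡ 2·1287·3 + 4·572·2 + 8·396·11 + 1·468·2 = 48082.
48082 mod 5148 = 1750.

1750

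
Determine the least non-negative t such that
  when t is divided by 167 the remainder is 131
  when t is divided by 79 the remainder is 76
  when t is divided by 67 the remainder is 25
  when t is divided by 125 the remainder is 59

12802184

The moduli are pairwise coprime; N = 167·79·67·125 = 110491375.
N/167 = 661625; 661625 ≡ 138 (mod 167); 138·23 ≡ 1, so inverse 23.
N/79 = 1398625; 1398625 ≡ 9 (mod 79); 9·44 ≡ 1, so inverse 44.
N/67 = 1649125; 1649125 ≡ 54 (mod 67); 54·36 ≡ 1, so inverse 36.
N/125 = 883931; 883931 ≡ 56 (mod 125); 56·96 ≡ 1, so inverse 96.
t ≡ 131·661625·23 + 76·1398625·44 + 25·1649125·36 + 59·883931·96 = 13161275809.
13161275809 mod 110491375 = 12802184.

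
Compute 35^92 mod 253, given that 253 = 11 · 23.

Mod 11: 35 ≡ 2; by Fermat, exponent reduces to 92 mod 10 = 2; 2^2 ≡ 4 (mod 11).
Mod 23: 35 ≡ 12; by Fermat, exponent reduces to 92 mod 22 = 4; 12^4 ≡ 13 (mod 23).
Combine by CRT: x ≡ 4 (mod 11), x ≡ 13 (mod 23) ⇒ x ≡ 59 (mod 253).

59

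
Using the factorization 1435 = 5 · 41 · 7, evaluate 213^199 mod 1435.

Mod 5: 213 ≡ 3; by Fermat, exponent reduces to 199 mod 4 = 3; 3^3 ≡ 2 (mod 5).
Mod 41: 213 ≡ 8; by Fermat, exponent reduces to 199 mod 40 = 39; 8^39 ≡ 36 (mod 41).
Mod 7: 213 ≡ 3; by Fermat, exponent reduces to 199 mod 6 = 1; 3^1 ≡ 3 (mod 7).
Combine by CRT: x ≡ 2 (mod 5), x ≡ 36 (mod 41), x ≡ 3 (mod 7) ⇒ x ≡ 1102 (mod 1435).

1102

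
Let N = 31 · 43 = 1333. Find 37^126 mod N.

1

Mod 31: 37 ≡ 6; by Fermat, exponent reduces to 126 mod 30 = 6; 6^6 ≡ 1 (mod 31).
Mod 43: 37 ≡ 37; since 42 | 126, by Fermat 37^126 ≡ 1 (mod 43).
Combine by CRT: x ≡ 1 (mod 31), x ≡ 1 (mod 43) ⇒ x ≡ 1 (mod 1333).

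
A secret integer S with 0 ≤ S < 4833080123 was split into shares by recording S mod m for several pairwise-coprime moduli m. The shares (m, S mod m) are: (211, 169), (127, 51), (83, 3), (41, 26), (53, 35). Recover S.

From S ≡ 169 (mod 211) write S = 169 + 211t. Substituting into S ≡ 51 (mod 127) gives 211t ≡ 9 (mod 127), and since 84⁻¹ ≡ 62 (mod 127), t ≡ 50. Hence S ≡ 169 + 211·50 = 10719 (mod 26797).
From S ≡ 10719 (mod 26797) write S = 10719 + 26797t. Substituting into S ≡ 3 (mod 83) gives 26797t ≡ 74 (mod 83), and since 71⁻¹ ≡ 76 (mod 83), t ≡ 63. Hence S ≡ 10719 + 26797·63 = 1698930 (mod 2224151).
From S ≡ 1698930 (mod 2224151) write S = 1698930 + 2224151t. Substituting into S ≡ 26 (mod 41) gives 2224151t ≡ 13 (mod 41), and since 24⁻¹ ≡ 12 (mod 41), t ≡ 33. Hence S ≡ 1698930 + 2224151·33 = 75095913 (mod 91190191).
From S ≡ 75095913 (mod 91190191) write S = 75095913 + 91190191t. Substituting into S ≡ 35 (mod 53) gives 91190191t ≡ 34 (mod 53), and since 34⁻¹ ≡ 39 (mod 53), t ≡ 1. Hence S ≡ 75095913 + 91190191·1 = 166286104 (mod 4833080123).

166286104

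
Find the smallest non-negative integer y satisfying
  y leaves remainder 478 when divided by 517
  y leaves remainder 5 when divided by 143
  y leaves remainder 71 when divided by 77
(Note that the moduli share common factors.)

37185

gcd(517, 143) = 11 and 11 | (5 − 478), so the pair is consistent; merging gives y ≡ 3580 (mod 6721), where 6721 = lcm(517, 143).
gcd(6721, 77) = 11 and 11 | (71 − 3580), so the pair is consistent; merging gives y ≡ 37185 (mod 47047), where 47047 = lcm(6721, 77).
The solution is unique modulo lcm(517, 143, 77) = 47047.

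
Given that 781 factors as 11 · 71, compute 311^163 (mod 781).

379

Mod 11: 311 ≡ 3; by Fermat, exponent reduces to 163 mod 10 = 3; 3^3 ≡ 5 (mod 11).
Mod 71: 311 ≡ 27; by Fermat, exponent reduces to 163 mod 70 = 23; 27^23 ≡ 24 (mod 71).
Combine by CRT: x ≡ 5 (mod 11), x ≡ 24 (mod 71) ⇒ x ≡ 379 (mod 781).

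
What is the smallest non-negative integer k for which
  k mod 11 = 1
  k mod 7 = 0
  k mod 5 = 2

287

The moduli are pairwise coprime; N = 11·7·5 = 385.
N/11 = 35; 35 ≡ 2 (mod 11); 2·6 ≡ 1, so inverse 6.
N/7 = 55; 55 ≡ 6 (mod 7); 6·6 ≡ 1, so inverse 6.
N/5 = 77; 77 ≡ 2 (mod 5); 2·3 ≡ 1, so inverse 3.
k ≡ 1·35·6 + 0·55·6 + 2·77·3 = 672.
672 mod 385 = 287.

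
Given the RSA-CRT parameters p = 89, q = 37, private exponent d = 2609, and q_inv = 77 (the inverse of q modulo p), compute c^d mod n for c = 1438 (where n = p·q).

d_p = d mod (p−1) = 2609 mod 88 = 57; d_q = d mod (q−1) = 17.
m₁ = c^(d_p) mod p: c ≡ 14 (mod 89), and 14^57 mod 89 = 46.
m₂ = c^(d_q) mod q: c ≡ 32 (mod 37), and 32^17 mod 37 = 15.
h = q_inv·(m₁ − m₂) mod p = 77·(46 − 15) mod 89 = 73.
m = m₂ + h·q = 15 + 73·37 = 2716.

2716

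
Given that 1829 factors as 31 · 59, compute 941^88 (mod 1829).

475

Mod 31: 941 ≡ 11; by Fermat, exponent reduces to 88 mod 30 = 28; 11^28 ≡ 10 (mod 31).
Mod 59: 941 ≡ 56; by Fermat, exponent reduces to 88 mod 58 = 30; 56^30 ≡ 3 (mod 59).
Combine by CRT: x ≡ 10 (mod 31), x ≡ 3 (mod 59) ⇒ x ≡ 475 (mod 1829).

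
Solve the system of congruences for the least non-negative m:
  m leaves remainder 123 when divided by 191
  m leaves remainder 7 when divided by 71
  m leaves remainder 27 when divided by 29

The moduli are pairwise coprime; N = 191·71·29 = 393269.
N/191 = 2059; 2059 ≡ 149 (mod 191); 149·50 ≡ 1, so inverse 50.
N/71 = 5539; 5539 ≡ 1 (mod 71), inverse 1.
N/29 = 13561; 13561 ≡ 18 (mod 29); 18·21 ≡ 1, so inverse 21.
m ≡ 123·2059·50 + 7·5539·1 + 27·13561·21 = 20390710.
20390710 mod 393269 = 333991.

333991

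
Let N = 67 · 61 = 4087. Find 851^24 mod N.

813

Mod 67: 851 ≡ 47; 47^24 ≡ 9 (mod 67).
Mod 61: 851 ≡ 58; 58^24 ≡ 20 (mod 61).
Combine by CRT: x ≡ 9 (mod 67), x ≡ 20 (mod 61) ⇒ x ≡ 813 (mod 4087).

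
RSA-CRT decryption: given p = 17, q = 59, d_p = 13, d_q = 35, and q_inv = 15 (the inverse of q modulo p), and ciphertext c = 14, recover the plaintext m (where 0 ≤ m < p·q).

634

m₁ = c^(d_p) mod p: c ≡ 14 (mod 17), and 14^13 mod 17 = 5.
m₂ = c^(d_q) mod q: c ≡ 14 (mod 59), and 14^35 mod 59 = 44.
h = q_inv·(m₁ − m₂) mod p = 15·(5 − 44) mod 17 = 10.
m = m₂ + h·q = 44 + 10·59 = 634.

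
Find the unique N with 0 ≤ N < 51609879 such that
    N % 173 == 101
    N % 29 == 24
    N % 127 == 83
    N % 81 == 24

From N ≡ 101 (mod 173) write N = 101 + 173t. Substituting into N ≡ 24 (mod 29) gives 173t ≡ 10 (mod 29), and since 28⁻¹ ≡ 28 (mod 29), t ≡ 19. Hence N ≡ 101 + 173·19 = 3388 (mod 5017).
From N ≡ 3388 (mod 5017) write N = 3388 + 5017t. Substituting into N ≡ 83 (mod 127) gives 5017t ≡ 124 (mod 127), and since 64⁻¹ ≡ 2 (mod 127), t ≡ 121. Hence N ≡ 3388 + 5017·121 = 610445 (mod 637159).
From N ≡ 610445 (mod 637159) write N = 610445 + 637159t. Substituting into N ≡ 24 (mod 81) gives 637159t ≡ 76 (mod 81), and since 13⁻¹ ≡ 25 (mod 81), t ≡ 37. Hence N ≡ 610445 + 637159·37 = 24185328 (mod 51609879).

24185328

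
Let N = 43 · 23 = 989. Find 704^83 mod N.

250

Mod 43: 704 ≡ 16; by Fermat, exponent reduces to 83 mod 42 = 41; 16^41 ≡ 35 (mod 43).
Mod 23: 704 ≡ 14; by Fermat, exponent reduces to 83 mod 22 = 17; 14^17 ≡ 20 (mod 23).
Combine by CRT: x ≡ 35 (mod 43), x ≡ 20 (mod 23) ⇒ x ≡ 250 (mod 989).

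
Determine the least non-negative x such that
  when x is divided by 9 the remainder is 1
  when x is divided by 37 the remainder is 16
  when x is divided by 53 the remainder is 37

From x ≡ 1 (mod 9) write x = 1 + 9t. Substituting into x ≡ 16 (mod 37) gives 9t ≡ 15 (mod 37), and since 9⁻¹ ≡ 33 (mod 37), t ≡ 14. Hence x ≡ 1 + 9·14 = 127 (mod 333).
From x ≡ 127 (mod 333) write x = 127 + 333t. Substituting into x ≡ 37 (mod 53) gives 333t ≡ 16 (mod 53), and since 15⁻¹ ≡ 46 (mod 53), t ≡ 47. Hence x ≡ 127 + 333·47 = 15778 (mod 17649).

15778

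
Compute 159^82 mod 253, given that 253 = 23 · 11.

124

Mod 23: 159 ≡ 21; by Fermat, exponent reduces to 82 mod 22 = 16; 21^16 ≡ 9 (mod 23).
Mod 11: 159 ≡ 5; by Fermat, exponent reduces to 82 mod 10 = 2; 5^2 ≡ 3 (mod 11).
Combine by CRT: x ≡ 9 (mod 23), x ≡ 3 (mod 11) ⇒ x ≡ 124 (mod 253).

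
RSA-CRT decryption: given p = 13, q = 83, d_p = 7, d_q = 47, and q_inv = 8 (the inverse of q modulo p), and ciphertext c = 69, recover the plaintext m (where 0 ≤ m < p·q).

108

m₁ = c^(d_p) mod p: c ≡ 4 (mod 13), and 4^7 mod 13 = 4.
m₂ = c^(d_q) mod q: c ≡ 69 (mod 83), and 69^47 mod 83 = 25.
h = q_inv·(m₁ − m₂) mod p = 8·(4 − 25) mod 13 = 1.
m = m₂ + h·q = 25 + 1·83 = 108.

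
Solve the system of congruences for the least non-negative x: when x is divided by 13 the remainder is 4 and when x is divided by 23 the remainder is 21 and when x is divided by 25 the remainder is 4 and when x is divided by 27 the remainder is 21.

14304

From x ≡ 4 (mod 13) write x = 4 + 13t. Substituting into x ≡ 21 (mod 23) gives 13t ≡ 17 (mod 23), and since 13⁻¹ ≡ 16 (mod 23), t ≡ 19. Hence x ≡ 4 + 13·19 = 251 (mod 299).
From x ≡ 251 (mod 299) write x = 251 + 299t. Substituting into x ≡ 4 (mod 25) gives 299t ≡ 3 (mod 25), and since 24⁻¹ ≡ 24 (mod 25), t ≡ 22. Hence x ≡ 251 + 299·22 = 6829 (mod 7475).
From x ≡ 6829 (mod 7475) write x = 6829 + 7475t. Substituting into x ≡ 21 (mod 27) gives 7475t ≡ 23 (mod 27), and since 23⁻¹ ≡ 20 (mod 27), t ≡ 1. Hence x ≡ 6829 + 7475·1 = 14304 (mod 201825).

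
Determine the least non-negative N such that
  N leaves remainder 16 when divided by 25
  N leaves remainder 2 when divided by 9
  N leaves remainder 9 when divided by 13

The moduli are pairwise coprime; M = 25·9·13 = 2925.
M/25 = 117; 117 ≡ 17 (mod 25); 17·3 ≡ 1, so inverse 3.
M/9 = 325; 325 ≡ 1 (mod 9), inverse 1.
M/13 = 225; 225 ≡ 4 (mod 13); 4·10 ≡ 1, so inverse 10.
N ≡ 16·117·3 + 2·325·1 + 9·225·10 = 26516.
26516 mod 2925 = 191.

191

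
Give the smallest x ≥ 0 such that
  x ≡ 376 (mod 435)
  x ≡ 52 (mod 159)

16906

gcd(435, 159) = 3 and 3 | (52 − 376), so the pair is consistent; merging gives x ≡ 16906 (mod 23055), where 23055 = lcm(435, 159).
The solution is unique modulo lcm(435, 159) = 23055.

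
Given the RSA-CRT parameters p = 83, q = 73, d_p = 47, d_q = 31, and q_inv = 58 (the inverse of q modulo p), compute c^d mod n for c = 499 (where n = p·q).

914

m₁ = c^(d_p) mod p: c ≡ 1 (mod 83), and 1^47 mod 83 = 1.
m₂ = c^(d_q) mod q: c ≡ 61 (mod 73), and 61^31 mod 73 = 38.
h = q_inv·(m₁ − m₂) mod p = 58·(1 − 38) mod 83 = 12.
m = m₂ + h·q = 38 + 12·73 = 914.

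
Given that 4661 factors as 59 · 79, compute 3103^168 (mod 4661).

Mod 59: 3103 ≡ 35; by Fermat, exponent reduces to 168 mod 58 = 52; 35^52 ≡ 57 (mod 59).
Mod 79: 3103 ≡ 22; by Fermat, exponent reduces to 168 mod 78 = 12; 22^12 ≡ 18 (mod 79).
Combine by CRT: x ≡ 57 (mod 59), x ≡ 18 (mod 79) ⇒ x ≡ 4600 (mod 4661).

4600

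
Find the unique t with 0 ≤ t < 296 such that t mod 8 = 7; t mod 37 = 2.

39

From t ≡ 7 (mod 8) write t = 7 + 8s. Substituting into t ≡ 2 (mod 37) gives 8s ≡ 32 (mod 37), and since 8⁻¹ ≡ 14 (mod 37), s ≡ 4. Hence t ≡ 7 + 8·4 = 39 (mod 296).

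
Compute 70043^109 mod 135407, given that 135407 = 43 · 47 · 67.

114382

Mod 43: 70043 ≡ 39; by Fermat, exponent reduces to 109 mod 42 = 25; 39^25 ≡ 2 (mod 43).
Mod 47: 70043 ≡ 13; by Fermat, exponent reduces to 109 mod 46 = 17; 13^17 ≡ 31 (mod 47).
Mod 67: 70043 ≡ 28; by Fermat, exponent reduces to 109 mod 66 = 43; 28^43 ≡ 13 (mod 67).
Combine by CRT: x ≡ 2 (mod 43), x ≡ 31 (mod 47), x ≡ 13 (mod 67) ⇒ x ≡ 114382 (mod 135407).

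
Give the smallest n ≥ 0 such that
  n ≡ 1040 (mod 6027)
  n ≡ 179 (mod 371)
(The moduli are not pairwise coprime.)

91445

Combine the congruences pairwise.
gcd(6027, 371) = 7 and 7 | (179 − 1040), so the pair is consistent; merging gives n ≡ 91445 (mod 319431), where 319431 = lcm(6027, 371).
The solution is unique modulo lcm(6027, 371) = 319431.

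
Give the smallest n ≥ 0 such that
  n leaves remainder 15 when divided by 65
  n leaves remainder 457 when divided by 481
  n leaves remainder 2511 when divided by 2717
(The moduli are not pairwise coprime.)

gcd(65, 481) = 13 and 13 | (457 − 15), so the pair is consistent; merging gives n ≡ 1900 (mod 2405), where 2405 = lcm(65, 481).
gcd(2405, 2717) = 13 and 13 | (2511 − 1900), so the pair is consistent; merging gives n ≡ 143795 (mod 502645), where 502645 = lcm(2405, 2717).
The solution is unique modulo lcm(65, 481, 2717) = 502645.

143795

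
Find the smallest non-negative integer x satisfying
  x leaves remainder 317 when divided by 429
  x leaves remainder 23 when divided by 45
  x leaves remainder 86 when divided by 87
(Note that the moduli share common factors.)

135023

gcd(429, 45) = 3 and 3 | (23 − 317), so the pair is consistent; merging gives x ≡ 6323 (mod 6435), where 6435 = lcm(429, 45).
gcd(6435, 87) = 3 and 3 | (86 − 6323), so the pair is consistent; merging gives x ≡ 135023 (mod 186615), where 186615 = lcm(6435, 87).
The solution is unique modulo lcm(429, 45, 87) = 186615.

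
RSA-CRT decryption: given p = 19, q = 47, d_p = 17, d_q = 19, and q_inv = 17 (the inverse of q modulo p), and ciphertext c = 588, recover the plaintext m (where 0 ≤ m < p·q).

721

m₁ = c^(d_p) mod p: c ≡ 18 (mod 19), and 18^17 mod 19 = 18.
m₂ = c^(d_q) mod q: c ≡ 24 (mod 47), and 24^19 mod 47 = 16.
h = q_inv·(m₁ − m₂) mod p = 17·(18 − 16) mod 19 = 15.
m = m₂ + h·q = 16 + 15·47 = 721.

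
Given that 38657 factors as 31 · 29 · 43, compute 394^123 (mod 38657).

7610

Mod 31: 394 ≡ 22; by Fermat, exponent reduces to 123 mod 30 = 3; 22^3 ≡ 15 (mod 31).
Mod 29: 394 ≡ 17; by Fermat, exponent reduces to 123 mod 28 = 11; 17^11 ≡ 12 (mod 29).
Mod 43: 394 ≡ 7; by Fermat, exponent reduces to 123 mod 42 = 39; 7^39 ≡ 42 (mod 43).
Combine by CRT: x ≡ 15 (mod 31), x ≡ 12 (mod 29), x ≡ 42 (mod 43) ⇒ x ≡ 7610 (mod 38657).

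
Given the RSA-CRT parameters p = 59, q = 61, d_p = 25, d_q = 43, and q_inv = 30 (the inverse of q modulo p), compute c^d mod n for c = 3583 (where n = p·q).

3177

m₁ = c^(d_p) mod p: c ≡ 43 (mod 59), and 43^25 mod 59 = 50.
m₂ = c^(d_q) mod q: c ≡ 45 (mod 61), and 45^43 mod 61 = 5.
h = q_inv·(m₁ − m₂) mod p = 30·(50 − 5) mod 59 = 52.
m = m₂ + h·q = 5 + 52·61 = 3177.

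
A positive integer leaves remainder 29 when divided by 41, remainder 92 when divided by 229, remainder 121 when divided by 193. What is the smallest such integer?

The moduli are pairwise coprime; M = 41·229·193 = 1812077.
M/41 = 44197; 44197 ≡ 40 (mod 41); 40·40 ≡ 1, so inverse 40.
M/229 = 7913; 7913 ≡ 127 (mod 229); 127·110 ≡ 1, so inverse 110.
M/193 = 9389; 9389 ≡ 125 (mod 193); 125·105 ≡ 1, so inverse 105.
n ≡ 29·44197·40 + 92·7913·110 + 121·9389·105 = 250635325.
250635325 mod 1812077 = 568699.

568699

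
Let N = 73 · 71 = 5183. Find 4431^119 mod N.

Mod 73: 4431 ≡ 51; by Fermat, exponent reduces to 119 mod 72 = 47; 51^47 ≡ 63 (mod 73).
Mod 71: 4431 ≡ 29; by Fermat, exponent reduces to 119 mod 70 = 49; 29^49 ≡ 57 (mod 71).
Combine by CRT: x ≡ 63 (mod 73), x ≡ 57 (mod 71) ⇒ x ≡ 5027 (mod 5183).

5027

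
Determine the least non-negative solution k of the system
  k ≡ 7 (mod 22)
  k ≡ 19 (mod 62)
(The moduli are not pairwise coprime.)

205

Combine the congruences pairwise.
gcd(22, 62) = 2 and 2 | (19 − 7), so the pair is consistent; merging gives k ≡ 205 (mod 682), where 682 = lcm(22, 62).
The solution is unique modulo lcm(22, 62) = 682.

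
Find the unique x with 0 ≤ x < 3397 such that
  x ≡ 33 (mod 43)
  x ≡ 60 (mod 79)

Combine the congruences pairwise.
From x ≡ 33 (mod 43) write x = 33 + 43t. Substituting into x ≡ 60 (mod 79) gives 43t ≡ 27 (mod 79), and since 43⁻¹ ≡ 68 (mod 79), t ≡ 19. Hence x ≡ 33 + 43·19 = 850 (mod 3397).

850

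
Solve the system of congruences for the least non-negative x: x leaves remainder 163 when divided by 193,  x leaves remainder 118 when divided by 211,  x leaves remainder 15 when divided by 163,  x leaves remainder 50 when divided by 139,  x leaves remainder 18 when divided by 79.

58614141658

The moduli are pairwise coprime; N = 193·211·163·139·79 = 72890219869.
N/193 = 377669533; 377669533 ≡ 185 (mod 193); 185·24 ≡ 1, so inverse 24.
N/211 = 345451279; 345451279 ≡ 180 (mod 211); 180·34 ≡ 1, so inverse 34.
N/163 = 447179263; 447179263 ≡ 10 (mod 163); 10·49 ≡ 1, so inverse 49.
N/139 = 524390071; 524390071 ≡ 61 (mod 139); 61·98 ≡ 1, so inverse 98.
N/79 = 922661011; 922661011 ≡ 24 (mod 79); 24·56 ≡ 1, so inverse 56.
x ≡ 163·377669533·24 + 118·345451279·34 + 15·447179263·49 + 50·524390071·98 + 18·922661011·56 = 6691624149737.
6691624149737 mod 72890219869 = 58614141658.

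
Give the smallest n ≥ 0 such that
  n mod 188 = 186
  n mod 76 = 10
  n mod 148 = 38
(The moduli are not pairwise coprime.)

48878

gcd(188, 76) = 4 and 4 | (10 − 186), so the pair is consistent; merging gives n ≡ 2442 (mod 3572), where 3572 = lcm(188, 76).
gcd(3572, 148) = 4 and 4 | (38 − 2442), so the pair is consistent; merging gives n ≡ 48878 (mod 132164), where 132164 = lcm(3572, 148).
The solution is unique modulo lcm(188, 76, 148) = 132164.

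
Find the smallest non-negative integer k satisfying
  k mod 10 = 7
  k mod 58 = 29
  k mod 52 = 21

957

gcd(10, 58) = 2 and 2 | (29 − 7), so the pair is consistent; merging gives k ≡ 87 (mod 290), where 290 = lcm(10, 58).
gcd(290, 52) = 2 and 2 | (21 − 87), so the pair is consistent; merging gives k ≡ 957 (mod 7540), where 7540 = lcm(290, 52).
The solution is unique modulo lcm(10, 58, 52) = 7540.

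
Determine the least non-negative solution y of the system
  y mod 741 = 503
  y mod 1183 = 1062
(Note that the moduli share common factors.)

gcd(741, 1183) = 13 and 13 | (1062 − 503), so the pair is consistent; merging gives y ≡ 53114 (mod 67431), where 67431 = lcm(741, 1183).
The solution is unique modulo lcm(741, 1183) = 67431.

53114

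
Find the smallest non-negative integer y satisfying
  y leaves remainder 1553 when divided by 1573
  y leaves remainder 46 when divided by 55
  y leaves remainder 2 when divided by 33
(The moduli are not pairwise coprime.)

10991

gcd(1573, 55) = 11 and 11 | (46 − 1553), so the pair is consistent; merging gives y ≡ 3126 (mod 7865), where 7865 = lcm(1573, 55).
gcd(7865, 33) = 11 and 11 | (2 − 3126), so the pair is consistent; merging gives y ≡ 10991 (mod 23595), where 23595 = lcm(7865, 33).
The solution is unique modulo lcm(1573, 55, 33) = 23595.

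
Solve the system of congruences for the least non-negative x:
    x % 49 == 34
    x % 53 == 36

Combine the congruences pairwise.
From x ≡ 34 (mod 49) write x = 34 + 49t. Substituting into x ≡ 36 (mod 53) gives 49t ≡ 2 (mod 53), and since 49⁻¹ ≡ 13 (mod 53), t ≡ 26. Hence x ≡ 34 + 49·26 = 1308 (mod 2597).

1308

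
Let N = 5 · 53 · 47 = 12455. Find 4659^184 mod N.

Mod 5: 4659 ≡ 4; since 4 | 184, by Fermat 4^184 ≡ 1 (mod 5).
Mod 53: 4659 ≡ 48; by Fermat, exponent reduces to 184 mod 52 = 28; 48^28 ≡ 28 (mod 53).
Mod 47: 4659 ≡ 6; since 46 | 184, by Fermat 6^184 ≡ 1 (mod 47).
Combine by CRT: x ≡ 1 (mod 5), x ≡ 28 (mod 53), x ≡ 1 (mod 47) ⇒ x ≡ 3526 (mod 12455).

3526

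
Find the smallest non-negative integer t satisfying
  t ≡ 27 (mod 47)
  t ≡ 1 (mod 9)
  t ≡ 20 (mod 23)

6184

The moduli are pairwise coprime; N = 47·9·23 = 9729.
N/47 = 207; 207 ≡ 19 (mod 47); 19·5 ≡ 1, so inverse 5.
N/9 = 1081; 1081 ≡ 1 (mod 9), inverse 1.
N/23 = 423; 423 ≡ 9 (mod 23); 9·18 ≡ 1, so inverse 18.
t ≡ 27·207·5 + 1·1081·1 + 20·423·18 = 181306.
181306 mod 9729 = 6184.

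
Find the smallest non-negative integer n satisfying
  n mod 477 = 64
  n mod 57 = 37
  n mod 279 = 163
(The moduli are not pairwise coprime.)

gcd(477, 57) = 3 and 3 | (37 − 64), so the pair is consistent; merging gives n ≡ 7219 (mod 9063), where 9063 = lcm(477, 57).
gcd(9063, 279) = 9 and 9 | (163 − 7219), so the pair is consistent; merging gives n ≡ 170353 (mod 280953), where 280953 = lcm(9063, 279).
The solution is unique modulo lcm(477, 57, 279) = 280953.

170353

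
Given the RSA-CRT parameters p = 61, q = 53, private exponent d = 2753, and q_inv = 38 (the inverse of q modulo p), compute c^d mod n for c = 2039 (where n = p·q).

d_p = d mod (p−1) = 2753 mod 60 = 53; d_q = d mod (q−1) = 49.
m₁ = c^(d_p) mod p: c ≡ 26 (mod 61), and 26^53 mod 61 = 18.
m₂ = c^(d_q) mod q: c ≡ 25 (mod 53), and 25^49 mod 53 = 37.
h = q_inv·(m₁ − m₂) mod p = 38·(18 − 37) mod 61 = 10.
m = m₂ + h·q = 37 + 10·53 = 567.

567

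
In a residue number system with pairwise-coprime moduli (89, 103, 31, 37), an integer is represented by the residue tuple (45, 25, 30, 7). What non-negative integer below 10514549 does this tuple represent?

Combine the congruences pairwise.
From x ≡ 45 (mod 89) write x = 45 + 89t. Substituting into x ≡ 25 (mod 103) gives 89t ≡ 83 (mod 103), and since 89⁻¹ ≡ 22 (mod 103), t ≡ 75. Hence x ≡ 45 + 89·75 = 6720 (mod 9167).
From x ≡ 6720 (mod 9167) write x = 6720 + 9167t. Substituting into x ≡ 30 (mod 31) gives 9167t ≡ 6 (mod 31), and since 22⁻¹ ≡ 24 (mod 31), t ≡ 20. Hence x ≡ 6720 + 9167·20 = 190060 (mod 284177).
From x ≡ 190060 (mod 284177) write x = 190060 + 284177t. Substituting into x ≡ 7 (mod 37) gives 284177t ≡ 16 (mod 37), and since 17⁻¹ ≡ 24 (mod 37), t ≡ 14. Hence x ≡ 190060 + 284177·14 = 4168538 (mod 10514549).

4168538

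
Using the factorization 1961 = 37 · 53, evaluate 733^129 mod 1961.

Mod 37: 733 ≡ 30; by Fermat, exponent reduces to 129 mod 36 = 21; 30^21 ≡ 27 (mod 37).
Mod 53: 733 ≡ 44; by Fermat, exponent reduces to 129 mod 52 = 25; 44^25 ≡ 47 (mod 53).
Combine by CRT: x ≡ 27 (mod 37), x ≡ 47 (mod 53) ⇒ x ≡ 471 (mod 1961).

471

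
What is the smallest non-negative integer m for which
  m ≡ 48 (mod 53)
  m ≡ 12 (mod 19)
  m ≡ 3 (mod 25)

4553

From m ≡ 48 (mod 53) write m = 48 + 53t. Substituting into m ≡ 12 (mod 19) gives 53t ≡ 2 (mod 19), and since 15⁻¹ ≡ 14 (mod 19), t ≡ 9. Hence m ≡ 48 + 53·9 = 525 (mod 1007).
From m ≡ 525 (mod 1007) write m = 525 + 1007t. Substituting into m ≡ 3 (mod 25) gives 1007t ≡ 3 (mod 25), and since 7⁻¹ ≡ 18 (mod 25), t ≡ 4. Hence m ≡ 525 + 1007·4 = 4553 (mod 25175).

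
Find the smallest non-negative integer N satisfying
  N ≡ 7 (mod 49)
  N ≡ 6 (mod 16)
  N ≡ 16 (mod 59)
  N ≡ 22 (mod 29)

The moduli are pairwise coprime; M = 49·16·59·29 = 1341424.
M/49 = 27376; 27376 ≡ 34 (mod 49); 34·13 ≡ 1, so inverse 13.
M/16 = 83839; 83839 ≡ 15 (mod 16); 15·15 ≡ 1, so inverse 15.
M/59 = 22736; 22736 ≡ 21 (mod 59); 21·45 ≡ 1, so inverse 45.
M/29 = 46256; 46256 ≡ 1 (mod 29), inverse 1.
N ≡ 7·27376·13 + 6·83839·15 + 16·22736·45 + 22·46256·1 = 27424278.
27424278 mod 1341424 = 595798.

595798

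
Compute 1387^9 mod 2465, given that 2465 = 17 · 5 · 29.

Mod 17: 1387 ≡ 10; 10^9 ≡ 7 (mod 17).
Mod 5: 1387 ≡ 2; by Fermat, exponent reduces to 9 mod 4 = 1; 2^1 ≡ 2 (mod 5).
Mod 29: 1387 ≡ 24; 24^9 ≡ 25 (mod 29).
Combine by CRT: x ≡ 7 (mod 17), x ≡ 2 (mod 5), x ≡ 25 (mod 29) ⇒ x ≡ 1707 (mod 2465).

1707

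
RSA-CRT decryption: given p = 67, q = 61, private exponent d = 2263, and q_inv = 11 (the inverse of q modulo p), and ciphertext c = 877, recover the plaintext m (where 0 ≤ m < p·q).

d_p = d mod (p−1) = 2263 mod 66 = 19; d_q = d mod (q−1) = 43.
m₁ = c^(d_p) mod p: c ≡ 6 (mod 67), and 6^19 mod 67 = 65.
m₂ = c^(d_q) mod q: c ≡ 23 (mod 61), and 23^43 mod 61 = 28.
h = q_inv·(m₁ − m₂) mod p = 11·(65 − 28) mod 67 = 5.
m = m₂ + h·q = 28 + 5·61 = 333.

333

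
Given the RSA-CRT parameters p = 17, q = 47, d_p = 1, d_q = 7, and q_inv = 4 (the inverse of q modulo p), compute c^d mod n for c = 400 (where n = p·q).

m₁ = c^(d_p) mod p: c ≡ 9 (mod 17), and 9^1 mod 17 = 9.
m₂ = c^(d_q) mod q: c ≡ 24 (mod 47), and 24^7 mod 47 = 18.
h = q_inv·(m₁ − m₂) mod p = 4·(9 − 18) mod 17 = 15.
m = m₂ + h·q = 18 + 15·47 = 723.

723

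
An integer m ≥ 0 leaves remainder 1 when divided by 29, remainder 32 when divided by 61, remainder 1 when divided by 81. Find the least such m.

The moduli are pairwise coprime; N = 29·61·81 = 143289.
N/29 = 4941; 4941 ≡ 11 (mod 29); 11·8 ≡ 1, so inverse 8.
N/61 = 2349; 2349 ≡ 31 (mod 61); 31·2 ≡ 1, so inverse 2.
N/81 = 1769; 1769 ≡ 68 (mod 81); 68·56 ≡ 1, so inverse 56.
m ≡ 1·4941·8 + 32·2349·2 + 1·1769·56 = 288928.
288928 mod 143289 = 2350.

2350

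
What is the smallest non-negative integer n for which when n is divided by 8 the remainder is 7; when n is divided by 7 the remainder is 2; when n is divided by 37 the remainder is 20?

1759

From n ≡ 7 (mod 8) write n = 7 + 8t. Substituting into n ≡ 2 (mod 7) gives 8t ≡ 2 (mod 7), and since 1⁻¹ ≡ 1 (mod 7), t ≡ 2. Hence n ≡ 7 + 8·2 = 23 (mod 56).
From n ≡ 23 (mod 56) write n = 23 + 56t. Substituting into n ≡ 20 (mod 37) gives 56t ≡ 34 (mod 37), and since 19⁻¹ ≡ 2 (mod 37), t ≡ 31. Hence n ≡ 23 + 56·31 = 1759 (mod 2072).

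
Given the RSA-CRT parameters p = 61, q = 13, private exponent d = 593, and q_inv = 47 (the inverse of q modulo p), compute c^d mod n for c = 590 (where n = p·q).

174

d_p = d mod (p−1) = 593 mod 60 = 53; d_q = d mod (q−1) = 5.
m₁ = c^(d_p) mod p: c ≡ 41 (mod 61), and 41^53 mod 61 = 52.
m₂ = c^(d_q) mod q: c ≡ 5 (mod 13), and 5^5 mod 13 = 5.
h = q_inv·(m₁ − m₂) mod p = 47·(52 − 5) mod 61 = 13.
m = m₂ + h·q = 5 + 13·13 = 174.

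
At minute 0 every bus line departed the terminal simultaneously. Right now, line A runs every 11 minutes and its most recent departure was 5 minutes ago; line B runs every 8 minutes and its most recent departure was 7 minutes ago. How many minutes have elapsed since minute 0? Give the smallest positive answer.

Combine the congruences pairwise.
From t ≡ 5 (mod 11) write t = 5 + 11s. Substituting into t ≡ 7 (mod 8) gives 11s ≡ 2 (mod 8), and since 3⁻¹ ≡ 3 (mod 8), s ≡ 6. Hence t ≡ 5 + 11·6 = 71 (mod 88).

71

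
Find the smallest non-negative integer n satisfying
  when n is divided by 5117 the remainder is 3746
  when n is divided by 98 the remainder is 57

60033

gcd(5117, 98) = 7 and 7 | (57 − 3746), so the pair is consistent; merging gives n ≡ 60033 (mod 71638), where 71638 = lcm(5117, 98).
The solution is unique modulo lcm(5117, 98) = 71638.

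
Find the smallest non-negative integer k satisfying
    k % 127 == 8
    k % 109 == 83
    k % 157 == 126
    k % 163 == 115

193191138

The moduli are pairwise coprime; N = 127·109·157·163 = 354256213.
N/127 = 2789419; 2789419 ≡ 118 (mod 127); 118·14 ≡ 1, so inverse 14.
N/109 = 3250057; 3250057 ≡ 4 (mod 109); 4·82 ≡ 1, so inverse 82.
N/157 = 2256409; 2256409 ≡ 5 (mod 157); 5·63 ≡ 1, so inverse 63.
N/163 = 2173351; 2173351 ≡ 72 (mod 163); 72·120 ≡ 1, so inverse 120.
k ≡ 8·2789419·14 + 83·3250057·82 + 126·2256409·63 + 115·2173351·120 = 70335921312.
70335921312 mod 354256213 = 193191138.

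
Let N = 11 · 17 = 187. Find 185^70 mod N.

166

Mod 11: 185 ≡ 9; since 10 | 70, by Fermat 9^70 ≡ 1 (mod 11).
Mod 17: 185 ≡ 15; by Fermat, exponent reduces to 70 mod 16 = 6; 15^6 ≡ 13 (mod 17).
Combine by CRT: x ≡ 1 (mod 11), x ≡ 13 (mod 17) ⇒ x ≡ 166 (mod 187).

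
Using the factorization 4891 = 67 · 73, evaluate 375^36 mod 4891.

1824

Mod 67: 375 ≡ 40; 40^36 ≡ 15 (mod 67).
Mod 73: 375 ≡ 10; 10^36 ≡ 72 (mod 73).
Combine by CRT: x ≡ 15 (mod 67), x ≡ 72 (mod 73) ⇒ x ≡ 1824 (mod 4891).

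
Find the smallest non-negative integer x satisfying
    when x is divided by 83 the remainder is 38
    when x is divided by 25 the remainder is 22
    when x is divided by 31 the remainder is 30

28922

The moduli are pairwise coprime; N = 83·25·31 = 64325.
N/83 = 775; 775 ≡ 28 (mod 83); 28·3 ≡ 1, so inverse 3.
N/25 = 2573; 2573 ≡ 23 (mod 25); 23·12 ≡ 1, so inverse 12.
N/31 = 2075; 2075 ≡ 29 (mod 31); 29·15 ≡ 1, so inverse 15.
x ≡ 38·775·3 + 22·2573·12 + 30·2075·15 = 1701372.
1701372 mod 64325 = 28922.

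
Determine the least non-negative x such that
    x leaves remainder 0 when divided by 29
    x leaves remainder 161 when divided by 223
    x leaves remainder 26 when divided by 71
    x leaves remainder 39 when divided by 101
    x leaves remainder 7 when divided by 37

1649629504

The moduli are pairwise coprime; N = 29·223·71·101·37 = 1715869709.
N/29 = 59167921; 59167921 ≡ 4 (mod 29); 4·22 ≡ 1, so inverse 22.
N/223 = 7694483; 7694483 ≡ 91 (mod 223); 91·174 ≡ 1, so inverse 174.
N/71 = 24167179; 24167179 ≡ 57 (mod 71); 57·5 ≡ 1, so inverse 5.
N/101 = 16988809; 16988809 ≡ 3 (mod 101); 3·34 ≡ 1, so inverse 34.
N/37 = 46374857; 46374857 ≡ 19 (mod 37); 19·2 ≡ 1, so inverse 2.
x ≡ 0·59167921·22 + 161·7694483·174 + 26·24167179·5 + 39·16988809·34 + 7·46374857·2 = 241871388764.
241871388764 mod 1715869709 = 1649629504.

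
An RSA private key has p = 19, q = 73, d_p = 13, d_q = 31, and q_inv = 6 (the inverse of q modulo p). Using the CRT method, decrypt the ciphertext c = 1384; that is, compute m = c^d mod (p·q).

m₁ = c^(d_p) mod p: c ≡ 16 (mod 19), and 16^13 mod 19 = 5.
m₂ = c^(d_q) mod q: c ≡ 70 (mod 73), and 70^31 mod 73 = 3.
h = q_inv·(m₁ − m₂) mod p = 6·(5 − 3) mod 19 = 12.
m = m₂ + h·q = 3 + 12·73 = 879.

879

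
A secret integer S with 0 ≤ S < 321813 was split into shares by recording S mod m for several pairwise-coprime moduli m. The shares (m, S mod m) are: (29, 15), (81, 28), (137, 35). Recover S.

From S ≡ 15 (mod 29) write S = 15 + 29t. Substituting into S ≡ 28 (mod 81) gives 29t ≡ 13 (mod 81), and since 29⁻¹ ≡ 14 (mod 81), t ≡ 20. Hence S ≡ 15 + 29·20 = 595 (mod 2349).
From S ≡ 595 (mod 2349) write S = 595 + 2349t. Substituting into S ≡ 35 (mod 137) gives 2349t ≡ 125 (mod 137), and since 20⁻¹ ≡ 48 (mod 137), t ≡ 109. Hence S ≡ 595 + 2349·109 = 256636 (mod 321813).

256636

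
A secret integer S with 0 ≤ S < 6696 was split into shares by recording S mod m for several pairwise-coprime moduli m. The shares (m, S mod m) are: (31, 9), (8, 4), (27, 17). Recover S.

908

The moduli are pairwise coprime; N = 31·8·27 = 6696.
N/31 = 216; 216 ≡ 30 (mod 31); 30·30 ≡ 1, so inverse 30.
N/8 = 837; 837 ≡ 5 (mod 8); 5·5 ≡ 1, so inverse 5.
N/27 = 248; 248 ≡ 5 (mod 27); 5·11 ≡ 1, so inverse 11.
S ≡ 9·216·30 + 4·837·5 + 17·248·11 = 121436.
121436 mod 6696 = 908.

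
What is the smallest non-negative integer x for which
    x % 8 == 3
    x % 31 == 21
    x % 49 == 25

The moduli are pairwise coprime; N = 8·31·49 = 12152.
N/8 = 1519; 1519 ≡ 7 (mod 8); 7·7 ≡ 1, so inverse 7.
N/31 = 392; 392 ≡ 20 (mod 31); 20·14 ≡ 1, so inverse 14.
N/49 = 248; 248 ≡ 3 (mod 49); 3·33 ≡ 1, so inverse 33.
x ≡ 3·1519·7 + 21·392·14 + 25·248·33 = 351747.
351747 mod 12152 = 11491.

11491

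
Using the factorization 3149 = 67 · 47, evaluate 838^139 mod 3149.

Mod 67: 838 ≡ 34; by Fermat, exponent reduces to 139 mod 66 = 7; 34^7 ≡ 11 (mod 67).
Mod 47: 838 ≡ 39; by Fermat, exponent reduces to 139 mod 46 = 1; 39^1 ≡ 39 (mod 47).
Combine by CRT: x ≡ 11 (mod 67), x ≡ 39 (mod 47) ⇒ x ≡ 2624 (mod 3149).

2624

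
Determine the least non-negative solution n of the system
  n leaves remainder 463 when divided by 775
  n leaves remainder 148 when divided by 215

22938

gcd(775, 215) = 5 and 5 | (148 − 463), so the pair is consistent; merging gives n ≡ 22938 (mod 33325), where 33325 = lcm(775, 215).
The solution is unique modulo lcm(775, 215) = 33325.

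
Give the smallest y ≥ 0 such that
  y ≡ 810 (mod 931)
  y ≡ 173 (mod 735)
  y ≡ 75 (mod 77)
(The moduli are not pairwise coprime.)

Combine the congruences pairwise.
gcd(931, 735) = 49 and 49 | (173 − 810), so the pair is consistent; merging gives y ≡ 8258 (mod 13965), where 13965 = lcm(931, 735).
gcd(13965, 77) = 7 and 7 | (75 − 8258), so the pair is consistent; merging gives y ≡ 36188 (mod 153615), where 153615 = lcm(13965, 77).
The solution is unique modulo lcm(931, 735, 77) = 153615.

36188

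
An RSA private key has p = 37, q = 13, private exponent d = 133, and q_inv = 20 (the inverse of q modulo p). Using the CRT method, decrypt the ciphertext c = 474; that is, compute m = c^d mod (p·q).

d_p = d mod (p−1) = 133 mod 36 = 25; d_q = d mod (q−1) = 1.
m₁ = c^(d_p) mod p: c ≡ 30 (mod 37), and 30^25 mod 37 = 3.
m₂ = c^(d_q) mod q: c ≡ 6 (mod 13), and 6^1 mod 13 = 6.
h = q_inv·(m₁ − m₂) mod p = 20·(3 − 6) mod 37 = 14.
m = m₂ + h·q = 6 + 14·13 = 188.

188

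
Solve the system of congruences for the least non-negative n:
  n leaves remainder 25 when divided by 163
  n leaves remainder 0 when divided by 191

From n ≡ 25 (mod 163) write n = 25 + 163t. Substituting into n ≡ 0 (mod 191) gives 163t ≡ 166 (mod 191), and since 163⁻¹ ≡ 75 (mod 191), t ≡ 35. Hence n ≡ 25 + 163·35 = 5730 (mod 31133).

5730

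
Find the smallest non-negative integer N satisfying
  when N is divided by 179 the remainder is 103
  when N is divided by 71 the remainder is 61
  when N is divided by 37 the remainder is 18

The moduli are pairwise coprime; M = 179·71·37 = 470233.
M/179 = 2627; 2627 ≡ 121 (mod 179); 121·108 ≡ 1, so inverse 108.
M/71 = 6623; 6623 ≡ 20 (mod 71); 20·32 ≡ 1, so inverse 32.
M/37 = 12709; 12709 ≡ 18 (mod 37); 18·35 ≡ 1, so inverse 35.
N ≡ 103·2627·108 + 61·6623·32 + 18·12709·35 = 50157514.
50157514 mod 470233 = 312816.

312816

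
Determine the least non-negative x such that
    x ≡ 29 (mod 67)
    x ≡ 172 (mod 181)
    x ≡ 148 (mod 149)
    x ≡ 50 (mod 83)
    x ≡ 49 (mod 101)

15002901932

The moduli are pairwise coprime; N = 67·181·149·83·101 = 15147435509.
N/67 = 226081127; 226081127 ≡ 12 (mod 67); 12·28 ≡ 1, so inverse 28.
N/181 = 83687489; 83687489 ≡ 148 (mod 181); 148·170 ≡ 1, so inverse 170.
N/149 = 101660641; 101660641 ≡ 27 (mod 149); 27·138 ≡ 1, so inverse 138.
N/83 = 182499223; 182499223 ≡ 68 (mod 83); 68·11 ≡ 1, so inverse 11.
N/101 = 149974609; 149974609 ≡ 12 (mod 101); 12·59 ≡ 1, so inverse 59.
x ≡ 29·226081127·28 + 172·83687489·170 + 148·101660641·138 + 50·182499223·11 + 49·149974609·59 = 5240868152537.
5240868152537 mod 15147435509 = 15002901932.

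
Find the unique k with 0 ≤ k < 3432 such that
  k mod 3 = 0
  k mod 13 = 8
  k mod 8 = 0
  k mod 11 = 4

840

Combine the congruences pairwise.
From k ≡ 0 (mod 3) write k = 0 + 3t. Substituting into k ≡ 8 (mod 13) gives 3t ≡ 8 (mod 13), and since 3⁻¹ ≡ 9 (mod 13), t ≡ 7. Hence k ≡ 0 + 3·7 = 21 (mod 39).
From k ≡ 21 (mod 39) write k = 21 + 39t. Substituting into k ≡ 0 (mod 8) gives 39t ≡ 3 (mod 8), and since 7⁻¹ ≡ 7 (mod 8), t ≡ 5. Hence k ≡ 21 + 39·5 = 216 (mod 312).
From k ≡ 216 (mod 312) write k = 216 + 312t. Substituting into k ≡ 4 (mod 11) gives 312t ≡ 8 (mod 11), and since 4⁻¹ ≡ 3 (mod 11), t ≡ 2. Hence k ≡ 216 + 312·2 = 840 (mod 3432).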